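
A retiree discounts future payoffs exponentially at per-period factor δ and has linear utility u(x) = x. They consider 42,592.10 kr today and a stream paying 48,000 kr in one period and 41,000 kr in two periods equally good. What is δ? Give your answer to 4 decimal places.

δ ≈ 0.5900

Present value of the stream is 48000·δ + 41000·δ². Indifference gives 48000δ + 41000δ² = 42592.10.
That is, 41000δ² + 48000δ − 42592.10 = 0, a quadratic in δ.
δ = (−48000 + √(48000² + 4·41000·42592.10)) / (2·41000) = (−48000 + √9289104400.00) / 82000 ≈ 0.5900.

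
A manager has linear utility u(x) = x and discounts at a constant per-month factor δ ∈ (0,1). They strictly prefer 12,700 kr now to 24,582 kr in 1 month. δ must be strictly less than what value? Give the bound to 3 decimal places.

Under u(x) = x this choice says 12700 > δ·24582.
Dividing through by 24582 gives δ < 0.51664.

δ < 0.517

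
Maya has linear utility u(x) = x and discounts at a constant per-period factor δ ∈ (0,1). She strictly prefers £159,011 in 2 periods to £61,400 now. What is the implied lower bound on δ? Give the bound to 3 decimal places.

δ > 0.621

Comparing present values: 61400 < δ^2·159011.
Dividing by 159011: δ^2 > 0.38614. Both sides are positive, so the square root keeps the direction.
δ > (61400/159011)^(1/2) ≈ 0.621.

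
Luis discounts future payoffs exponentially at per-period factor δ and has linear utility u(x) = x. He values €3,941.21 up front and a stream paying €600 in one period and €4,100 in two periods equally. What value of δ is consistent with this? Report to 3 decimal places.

δ ≈ 0.910

The stream is worth 600δ + 4100δ² today, so 600δ + 4100δ² = 3941.21.
Rearranged: 4100δ² + 600δ − 3941.21 = 0.
By the quadratic formula (taking the positive root), δ = (−600 + √64995844.00) / 8200 ≈ 0.910.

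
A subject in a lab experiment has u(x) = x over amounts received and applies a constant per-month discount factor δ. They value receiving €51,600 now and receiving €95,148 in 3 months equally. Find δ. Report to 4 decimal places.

Indifference means u(51600) = δ^3 · u(95148), so δ^3 = u(51600)/u(95148).
With u(x) = x: δ^3 = 51600/95148 = 0.54231.
Taking the cube root: δ = 0.54231^(1/3) ≈ 0.8155.

δ ≈ 0.8155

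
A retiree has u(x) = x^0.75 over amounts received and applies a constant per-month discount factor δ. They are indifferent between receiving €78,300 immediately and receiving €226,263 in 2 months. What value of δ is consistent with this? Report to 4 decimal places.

δ ≈ 0.6717

Equating discounted utilities: u(78300) = δ^2·u(226263) ⇒ δ^2 = u(78300)/u(226263).
Since u(x) = x^0.75, δ^2 = (78300/226263)^0.75 = 0.34606^0.75 = 0.45119.
Hence δ = (0.45119)^(1/2) = 0.671708.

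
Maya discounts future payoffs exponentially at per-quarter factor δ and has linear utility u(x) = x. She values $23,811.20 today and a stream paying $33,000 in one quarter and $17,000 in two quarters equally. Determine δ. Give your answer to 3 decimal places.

δ ≈ 0.560

Present value of the stream is 33000·δ + 17000·δ². Indifference gives 33000δ + 17000δ² = 23811.20.
Rearranged: 17000δ² + 33000δ − 23811.20 = 0.
The positive root is δ = [−33000 + √(33000² + 4·17000·23811.20)] / (2·17000) = (−33000 + 52040.000)/34000 ≈ 0.560.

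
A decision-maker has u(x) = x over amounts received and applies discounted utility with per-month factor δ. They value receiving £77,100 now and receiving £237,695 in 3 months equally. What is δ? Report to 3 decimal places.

Equating discounted utilities: u(77100) = δ^3·u(237695) ⇒ δ^3 = u(77100)/u(237695).
With u(x) = x: δ^3 = 77100/237695 = 0.32437.
Taking the cube root: δ = 0.32437^(1/3) ≈ 0.687.

δ ≈ 0.687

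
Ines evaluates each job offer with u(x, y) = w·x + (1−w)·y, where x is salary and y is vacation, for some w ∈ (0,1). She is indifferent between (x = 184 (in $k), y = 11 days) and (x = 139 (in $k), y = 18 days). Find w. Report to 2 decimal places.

w = 0.13

Indifference: w·184 + (1−w)·11 = w·139 + (1−w)·18.
w·(184−139) = (1−w)·(18−11), i.e. w·45 = (1−w)·7.
The marginal rate of substitution is 7/45, so w = 7/(45+7) = 0.13.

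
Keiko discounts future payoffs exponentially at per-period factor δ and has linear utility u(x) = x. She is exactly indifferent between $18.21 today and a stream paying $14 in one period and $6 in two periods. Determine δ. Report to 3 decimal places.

δ ≈ 0.930

The stream is worth 14δ + 6δ² today, so 14δ + 6δ² = 18.21.
So 6δ² + 14δ − 18.21 = 0.
The positive root is δ = [−14 + √(14² + 4·6·18.21)] / (2·6) = (−14 + 25.160)/12 ≈ 0.930.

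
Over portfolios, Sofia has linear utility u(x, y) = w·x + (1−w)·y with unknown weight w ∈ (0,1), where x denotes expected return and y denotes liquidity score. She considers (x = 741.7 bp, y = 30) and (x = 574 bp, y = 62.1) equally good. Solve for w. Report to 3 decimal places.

w = 0.161

u(741.7,30) = u(574,62.1) means w·741.7 + (1−w)·30 = w·574 + (1−w)·62.1.
w·(741.7−574) = (1−w)·(62.1−30), i.e. w·167.7 = (1−w)·32.1.
The marginal rate of substitution is 32.1/167.7, so w = 32.1/(167.7+32.1) = 0.161.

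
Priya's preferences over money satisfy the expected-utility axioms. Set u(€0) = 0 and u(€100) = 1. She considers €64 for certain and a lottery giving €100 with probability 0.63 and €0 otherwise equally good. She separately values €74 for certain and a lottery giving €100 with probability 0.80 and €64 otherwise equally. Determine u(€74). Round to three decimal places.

The first gamble pins u(€64): it must equal 0.63·1 + 0.37·0 = 0.63.
Then u(€74) = 0.80·u(€100) + 0.20·u(€64) = 0.80·1.00 + 0.20·0.63 = 0.9260.

0.926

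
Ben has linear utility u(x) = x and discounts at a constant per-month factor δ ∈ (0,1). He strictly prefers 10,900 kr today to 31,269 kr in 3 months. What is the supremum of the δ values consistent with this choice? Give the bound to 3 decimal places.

δ < 0.704

Under u(x) = x this choice says 10900 > δ^3·31269.
Dividing by 31269: δ^3 < 0.34859. Both sides are positive, so the cube root keeps the direction.
δ < 0.34859^(1/3) = 0.704.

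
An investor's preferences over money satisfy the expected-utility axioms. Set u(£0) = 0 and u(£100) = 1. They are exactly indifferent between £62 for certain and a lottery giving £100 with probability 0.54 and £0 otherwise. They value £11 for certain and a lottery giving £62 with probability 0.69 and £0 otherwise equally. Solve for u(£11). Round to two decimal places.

From the first indifference, u(£62) = 0.54·u(£100) + 0.46·u(£0) = 0.54·1 + 0.46·0 = 0.54.
Then u(£11) = 0.69·u(£62) + 0.31·u(£0) = 0.69·0.54 + 0.31·0.00 = 0.3726.

0.37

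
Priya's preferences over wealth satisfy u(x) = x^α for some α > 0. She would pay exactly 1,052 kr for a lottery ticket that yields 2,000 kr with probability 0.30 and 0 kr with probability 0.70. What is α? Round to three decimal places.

The lottery's expected utility is 0.30·u(2000) + 0.70·u(0) = 0.30·2000^α (since u(0) = 0 for α > 0).
Indifference: 1052^α = 0.30·2000^α, so (1052/2000)^α = 0.30.
Taking logs: α·ln(1052/2000) = ln(0.30), so α = -1.203973 / -0.642454 ≈ 1.874.

α ≈ 1.874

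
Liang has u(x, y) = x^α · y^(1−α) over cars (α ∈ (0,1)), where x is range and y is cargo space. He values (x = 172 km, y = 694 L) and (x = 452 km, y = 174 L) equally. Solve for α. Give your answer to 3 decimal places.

Indifference: 172^α · 694^(1−α) = 452^α · 174^(1−α).
Taking logs: α·ln 172 + (1−α)·ln 694 = α·ln 452 + (1−α)·ln 174, i.e. α·-0.966188 = (1−α)·-1.383417.
So α/(1−α) = (-1.383417)/(-0.966188) = 1.431830, and α = 1.431830/2.431830 ≈ 0.589.

α ≈ 0.589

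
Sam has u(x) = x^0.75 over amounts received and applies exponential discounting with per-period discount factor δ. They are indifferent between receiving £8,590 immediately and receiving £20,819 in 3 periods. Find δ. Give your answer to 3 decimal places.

δ ≈ 0.801

Indifference means u(8590) = δ^3 · u(20819), so δ^3 = u(8590)/u(20819).
With u(x) = x^0.75: δ^3 = 8590^0.75/20819^0.75 = (8590/20819)^0.75 = 0.51481.
So δ = 0.51481^(1/3) ≈ 0.801.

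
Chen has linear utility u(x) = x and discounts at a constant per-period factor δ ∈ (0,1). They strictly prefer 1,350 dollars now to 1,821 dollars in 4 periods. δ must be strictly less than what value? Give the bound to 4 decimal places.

δ < 0.9279

The preference means 1350 > δ^4·1821.
Dividing by 1821: δ^4 < 0.74135. Both sides are positive, so the 4th root keeps the direction.
δ < 0.74135^(1/4) = 0.9279.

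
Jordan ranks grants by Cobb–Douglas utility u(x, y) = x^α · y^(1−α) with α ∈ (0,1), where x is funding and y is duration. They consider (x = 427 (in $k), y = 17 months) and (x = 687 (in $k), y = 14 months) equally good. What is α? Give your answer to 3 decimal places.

Set the two utilities equal: 427^α·17^(1−α) = 687^α·14^(1−α).
(427/687)^α = (14/17)^(1−α); take logs: α·ln(427/687) = (1−α)·ln(14/17), i.e. α·-0.475550 = (1−α)·-0.194156.
Thus α·(-0.669706) = -0.194156, so α = -0.194156/-0.669706 ≈ 0.290.

α ≈ 0.290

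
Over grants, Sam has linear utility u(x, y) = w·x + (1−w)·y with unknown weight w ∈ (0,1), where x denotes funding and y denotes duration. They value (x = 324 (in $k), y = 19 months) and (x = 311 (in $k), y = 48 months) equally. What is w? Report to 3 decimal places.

w = 0.690

Equating utilities: w·324 + (1−w)·19 = w·311 + (1−w)·48.
w·(324−311) = (1−w)·(48−19), i.e. w·13 = (1−w)·29.
Hence w = 29/(13+29) = 29/42 = 0.690.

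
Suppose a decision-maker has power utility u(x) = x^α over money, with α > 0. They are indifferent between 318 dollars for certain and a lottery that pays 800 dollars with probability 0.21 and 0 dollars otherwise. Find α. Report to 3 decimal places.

α ≈ 1.692

Since u(0) = 0, the lottery's EU is 0.21·800^α.
Equating: 318^α = 0.21·800^α, i.e. 0.3975^α = 0.21.
α = ln(0.21) / ln(318/800) = -1.560648/-0.922560 ≈ 1.692.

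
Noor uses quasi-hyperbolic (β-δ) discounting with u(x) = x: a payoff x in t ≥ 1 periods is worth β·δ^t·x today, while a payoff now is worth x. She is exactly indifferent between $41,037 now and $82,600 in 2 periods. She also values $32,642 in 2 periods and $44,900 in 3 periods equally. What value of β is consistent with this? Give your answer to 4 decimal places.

β ≈ 0.9400

Both payoffs in the second observation are in the future, so β drops out: δ^2·32642 = δ^3·44900 ⇒ δ = 32642/44900 = 0.72699.
Now use the now-vs-future pair: 41037 = β·δ^2·82600 gives β = 41037/(0.52852·82600) ≈ 0.9400.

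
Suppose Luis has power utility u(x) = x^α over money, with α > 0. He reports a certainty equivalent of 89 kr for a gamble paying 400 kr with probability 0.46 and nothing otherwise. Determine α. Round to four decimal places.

EU(lottery) = 0.46·400^α + 0.54·0 = 0.46·400^α.
Equating: 89^α = 0.46·400^α, i.e. 0.2225^α = 0.46.
Taking logs: α·ln(89/400) = ln(0.46), so α = -0.7765288 / -1.5028282 ≈ 0.5167.

α ≈ 0.5167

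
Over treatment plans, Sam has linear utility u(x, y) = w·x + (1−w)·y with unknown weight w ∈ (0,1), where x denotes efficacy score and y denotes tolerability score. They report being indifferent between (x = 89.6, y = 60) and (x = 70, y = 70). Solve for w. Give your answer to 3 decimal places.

w = 0.338

Indifference: w·89.6 + (1−w)·60 = w·70 + (1−w)·70.
w·(89.6−70) = (1−w)·(70−60), i.e. w·19.6 = (1−w)·10.
Hence w = 10/(19.6+10) = 10/29.6 = 0.338.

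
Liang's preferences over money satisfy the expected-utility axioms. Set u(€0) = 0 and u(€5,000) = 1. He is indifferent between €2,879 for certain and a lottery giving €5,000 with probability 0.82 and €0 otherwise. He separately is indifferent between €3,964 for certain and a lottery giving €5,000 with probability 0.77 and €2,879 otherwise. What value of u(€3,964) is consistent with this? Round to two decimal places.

The first gamble pins u(€2,879): it must equal 0.82·1 + 0.18·0 = 0.82.
Then u(€3,964) = 0.77·u(€5,000) + 0.23·u(€2,879) = 0.77·1.00 + 0.23·0.82 = 0.9586.

0.96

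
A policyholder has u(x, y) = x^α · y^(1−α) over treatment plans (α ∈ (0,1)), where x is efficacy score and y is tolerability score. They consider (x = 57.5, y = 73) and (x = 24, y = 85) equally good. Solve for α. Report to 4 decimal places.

α ≈ 0.1483

The Cobb–Douglas utilities coincide, so 57.5^α·73^(1−α) = 24^α·85^(1−α).
Rearrange to (57.5/24)^α = (85/73)^(1−α) and take logs: α·0.8737311 = (1−α)·0.1521918.
Thus α·(1.0259229) = 0.1521918, so α = 0.1521918/1.0259229 ≈ 0.1483.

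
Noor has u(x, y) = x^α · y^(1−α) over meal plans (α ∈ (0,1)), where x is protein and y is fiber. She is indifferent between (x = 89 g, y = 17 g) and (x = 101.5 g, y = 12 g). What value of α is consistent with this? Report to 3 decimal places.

α ≈ 0.726

Indifference: 89^α · 17^(1−α) = 101.5^α · 12^(1−α).
Rearrange to (89/101.5)^α = (12/17)^(1−α) and take logs: α·-0.131422 = (1−α)·-0.348307.
So α/(1−α) = (-0.348307)/(-0.131422) = 2.650294, and α = 2.650294/3.650294 ≈ 0.726.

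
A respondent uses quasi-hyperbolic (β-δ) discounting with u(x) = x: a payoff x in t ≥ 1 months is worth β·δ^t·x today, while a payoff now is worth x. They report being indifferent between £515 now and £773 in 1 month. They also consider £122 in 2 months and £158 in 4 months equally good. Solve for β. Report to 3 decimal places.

β ≈ 0.758

From the later pair, β·δ^2·122 = β·δ^4·158; dividing through, δ^2 = 122/158 = 0.77215, so δ = 0.87872.
The first indifference: 515 = β·δ·773, so β = 515/(δ·773) = 515/(0.87872·773) ≈ 0.758.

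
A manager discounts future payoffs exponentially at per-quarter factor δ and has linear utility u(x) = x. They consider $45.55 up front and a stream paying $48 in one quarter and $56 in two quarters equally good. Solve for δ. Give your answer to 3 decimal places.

The stream is worth 48δ + 56δ² today, so 48δ + 56δ² = 45.55.
So 56δ² + 48δ − 45.55 = 0.
δ = (−48 + √(48² + 4·56·45.55)) / (2·56) = (−48 + √12507.20) / 112 ≈ 0.570.

δ ≈ 0.570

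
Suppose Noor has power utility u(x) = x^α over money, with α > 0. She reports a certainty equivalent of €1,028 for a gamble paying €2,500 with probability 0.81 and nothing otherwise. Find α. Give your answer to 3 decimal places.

α ≈ 0.237

The lottery's expected utility is 0.81·u(2500) + 0.19·u(0) = 0.81·2500^α (since u(0) = 0 for α > 0).
Setting u(1028) equal to that: 1028^α = 0.81·2500^α ⇒ (1028/2500)^α = 0.81.
Take logs: α = ln 0.81 / ln(1028/2500) ≈ 0.23712.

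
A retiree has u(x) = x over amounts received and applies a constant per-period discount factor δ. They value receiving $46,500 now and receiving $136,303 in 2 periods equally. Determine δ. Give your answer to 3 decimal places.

Indifference means u(46500) = δ^2 · u(136303), so δ^2 = u(46500)/u(136303).
With u(x) = x: δ^2 = 46500/136303 = 0.34115.
Taking the square root: δ = 0.34115^(1/2) ≈ 0.584.

δ ≈ 0.584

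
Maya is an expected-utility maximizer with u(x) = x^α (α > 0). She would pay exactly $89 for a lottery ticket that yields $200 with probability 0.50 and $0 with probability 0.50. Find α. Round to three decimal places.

α ≈ 0.856

The lottery's expected utility is 0.50·u(200) + 0.50·u(0) = 0.50·200^α (since u(0) = 0 for α > 0).
Indifference: 89^α = 0.50·200^α, so (89/200)^α = 0.50.
α = ln(0.50) / ln(89/200) = -0.693147/-0.809681 ≈ 0.856.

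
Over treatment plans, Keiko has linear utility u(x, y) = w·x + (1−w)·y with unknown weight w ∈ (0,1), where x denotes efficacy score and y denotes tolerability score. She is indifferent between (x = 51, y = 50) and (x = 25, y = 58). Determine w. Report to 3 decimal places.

w = 0.235

Equating utilities: w·51 + (1−w)·50 = w·25 + (1−w)·58.
Rearranging, 26·w − 8·(1−w) = 0.
Hence w = 8/(26+8) = 8/34 = 0.235.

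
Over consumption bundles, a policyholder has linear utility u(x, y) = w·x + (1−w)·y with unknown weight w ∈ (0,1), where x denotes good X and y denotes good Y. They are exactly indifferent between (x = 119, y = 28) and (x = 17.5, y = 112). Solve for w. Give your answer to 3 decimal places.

Equating utilities: w·119 + (1−w)·28 = w·17.5 + (1−w)·112.
w·(119−17.5) = (1−w)·(112−28), i.e. w·101.5 = (1−w)·84.
Hence w = 84/(101.5+84) = 84/185.5 = 0.453.

w = 0.453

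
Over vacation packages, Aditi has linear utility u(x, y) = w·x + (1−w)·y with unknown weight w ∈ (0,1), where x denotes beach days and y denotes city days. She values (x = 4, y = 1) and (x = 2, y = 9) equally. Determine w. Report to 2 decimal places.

w = 0.80

u(4,1) = u(2,9) means w·4 + (1−w)·1 = w·2 + (1−w)·9.
Collecting terms: w·2 = (1−w)·8.
The marginal rate of substitution is 8/2, so w = 8/(2+8) = 0.80.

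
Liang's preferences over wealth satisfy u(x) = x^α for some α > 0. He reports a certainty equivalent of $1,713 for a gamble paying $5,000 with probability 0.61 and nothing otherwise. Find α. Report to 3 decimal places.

Since u(0) = 0, the lottery's EU is 0.61·5000^α.
Indifference: 1713^α = 0.61·5000^α, so (1713/5000)^α = 0.61.
Take logs: α = ln 0.61 / ln(1713/5000) ≈ 0.46145.

α ≈ 0.461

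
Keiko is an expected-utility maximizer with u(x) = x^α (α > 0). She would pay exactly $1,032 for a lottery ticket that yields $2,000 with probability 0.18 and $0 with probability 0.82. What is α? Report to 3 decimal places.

α ≈ 2.592

Since u(0) = 0, the lottery's EU is 0.18·2000^α.
Setting u(1032) equal to that: 1032^α = 0.18·2000^α ⇒ (1032/2000)^α = 0.18.
Take logs: α = ln 0.18 / ln(1032/2000) ≈ 2.59171.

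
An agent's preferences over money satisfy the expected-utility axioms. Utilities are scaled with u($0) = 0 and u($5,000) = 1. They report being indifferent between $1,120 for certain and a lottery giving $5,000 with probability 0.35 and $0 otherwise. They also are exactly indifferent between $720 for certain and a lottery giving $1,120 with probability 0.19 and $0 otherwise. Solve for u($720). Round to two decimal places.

0.07

From the first indifference, u($1,120) = 0.35·u($5,000) + 0.65·u($0) = 0.35·1 + 0.65·0 = 0.35.
Chaining: u($720) = 0.19·0.35 + 0.81·0.00 = 0.0665.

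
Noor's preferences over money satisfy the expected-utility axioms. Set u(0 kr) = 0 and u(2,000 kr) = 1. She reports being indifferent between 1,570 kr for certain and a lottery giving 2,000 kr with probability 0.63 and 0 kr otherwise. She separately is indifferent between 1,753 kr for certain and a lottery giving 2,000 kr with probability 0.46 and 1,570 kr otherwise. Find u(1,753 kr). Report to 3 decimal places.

From the first indifference, u(1,570 kr) = 0.63·u(2,000 kr) + 0.37·u(0 kr) = 0.63·1 + 0.37·0 = 0.63.
The second indifference gives u(1,753 kr) = 0.46·u(2,000 kr) + 0.54·u(1,570 kr) = 0.46·1.00 + 0.54·0.63 = 0.8002.

0.800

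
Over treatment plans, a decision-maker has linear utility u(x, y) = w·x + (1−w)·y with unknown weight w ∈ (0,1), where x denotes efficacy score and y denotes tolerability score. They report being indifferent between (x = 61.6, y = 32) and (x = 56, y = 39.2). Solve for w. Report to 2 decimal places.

Indifference: w·61.6 + (1−w)·32 = w·56 + (1−w)·39.2.
Collecting terms: w·5.6 = (1−w)·7.2.
The marginal rate of substitution is 7.2/5.6, so w = 7.2/(5.6+7.2) = 0.56.

w = 0.56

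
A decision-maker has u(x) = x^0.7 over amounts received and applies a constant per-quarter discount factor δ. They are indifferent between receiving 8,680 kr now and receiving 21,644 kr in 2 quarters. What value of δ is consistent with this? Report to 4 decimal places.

Equating discounted utilities: u(8680) = δ^2·u(21644) ⇒ δ^2 = u(8680)/u(21644).
Since u(x) = x^0.7, δ^2 = (8680/21644)^0.7 = 0.40103^0.7 = 0.52751.
So δ = 0.52751^(1/2) ≈ 0.7263.

δ ≈ 0.7263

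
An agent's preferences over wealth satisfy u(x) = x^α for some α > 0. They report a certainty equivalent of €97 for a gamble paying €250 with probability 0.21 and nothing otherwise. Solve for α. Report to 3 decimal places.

Since u(0) = 0, the lottery's EU is 0.21·250^α.
Indifference: 97^α = 0.21·250^α, so (97/250)^α = 0.21.
Take logs: α = ln 0.21 / ln(97/250) ≈ 1.64843.

α ≈ 1.648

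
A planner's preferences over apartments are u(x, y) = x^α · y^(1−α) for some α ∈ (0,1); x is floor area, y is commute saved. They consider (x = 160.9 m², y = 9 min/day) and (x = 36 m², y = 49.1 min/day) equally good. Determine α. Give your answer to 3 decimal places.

α ≈ 0.531

Set the two utilities equal: 160.9^α·9^(1−α) = 36^α·49.1^(1−α).
Rearrange to (160.9/36)^α = (49.1/9)^(1−α) and take logs: α·1.497264 = (1−α)·1.696634.
With A = 1.497264 and B = 1.696634: α·A = (1−α)·B, so α = B/(A+B) = 1.696634/3.193898 ≈ 0.531.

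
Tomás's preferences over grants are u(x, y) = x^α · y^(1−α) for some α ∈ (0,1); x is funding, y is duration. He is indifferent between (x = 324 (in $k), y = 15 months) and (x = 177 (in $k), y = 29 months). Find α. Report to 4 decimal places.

Set the two utilities equal: 324^α·15^(1−α) = 177^α·29^(1−α).
(324/177)^α = (29/15)^(1−α); take logs: α·ln(324/177) = (1−α)·ln(29/15), i.e. α·0.6045938 = (1−α)·0.6592456.
Thus α·(1.2638394) = 0.6592456, so α = 0.6592456/1.2638394 ≈ 0.5216.

α ≈ 0.5216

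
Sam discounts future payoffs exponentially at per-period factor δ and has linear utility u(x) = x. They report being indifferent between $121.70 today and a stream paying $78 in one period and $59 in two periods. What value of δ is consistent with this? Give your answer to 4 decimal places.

The stream is worth 78δ + 59δ² today, so 78δ + 59δ² = 121.70.
That is, 59δ² + 78δ − 121.70 = 0, a quadratic in δ.
By the quadratic formula (taking the positive root), δ = (−78 + √34805.20) / 118 ≈ 0.9200.

δ ≈ 0.9200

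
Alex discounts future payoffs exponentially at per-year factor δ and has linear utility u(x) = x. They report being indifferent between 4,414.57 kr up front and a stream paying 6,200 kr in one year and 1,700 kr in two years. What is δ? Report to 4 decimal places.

Present value of the stream is 6200·δ + 1700·δ². Indifference gives 6200δ + 1700δ² = 4414.57.
So 1700δ² + 6200δ − 4414.57 = 0.
By the quadratic formula (taking the positive root), δ = (−6200 + √68459076.00) / 3400 ≈ 0.6100.

δ ≈ 0.6100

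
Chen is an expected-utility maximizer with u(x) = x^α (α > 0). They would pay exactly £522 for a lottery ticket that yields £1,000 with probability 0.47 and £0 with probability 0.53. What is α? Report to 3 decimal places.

α ≈ 1.161

EU(lottery) = 0.47·1000^α + 0.53·0 = 0.47·1000^α.
Indifference: 522^α = 0.47·1000^α, so (522/1000)^α = 0.47.
Taking logs: α·ln(522/1000) = ln(0.47), so α = -0.755023 / -0.650088 ≈ 1.161.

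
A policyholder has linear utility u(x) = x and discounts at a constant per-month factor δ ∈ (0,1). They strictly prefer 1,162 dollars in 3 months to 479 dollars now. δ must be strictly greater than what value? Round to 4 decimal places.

δ > 0.7442

The preference means 479 < δ^3·1162.
Hence δ^3 > 479/1162 = 0.41222, and x ↦ x^(1/3) is increasing on (0,∞).
δ > (479/1162)^(1/3) ≈ 0.7442.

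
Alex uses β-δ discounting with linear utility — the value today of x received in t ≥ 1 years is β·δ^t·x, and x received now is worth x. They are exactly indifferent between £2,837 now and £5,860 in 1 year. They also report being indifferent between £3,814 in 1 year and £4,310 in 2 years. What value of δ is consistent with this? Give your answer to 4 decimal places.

The second indifference involves only future payoffs, so β cancels: β·δ^1·3814 = β·δ^2·4310, giving δ = 3814/4310 = 0.88492.

δ ≈ 0.8849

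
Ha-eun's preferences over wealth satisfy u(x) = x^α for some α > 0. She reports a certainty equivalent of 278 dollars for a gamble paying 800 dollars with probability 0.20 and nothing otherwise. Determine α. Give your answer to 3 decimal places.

α ≈ 1.523

The lottery's expected utility is 0.20·u(800) + 0.80·u(0) = 0.20·800^α (since u(0) = 0 for α > 0).
Setting u(278) equal to that: 278^α = 0.20·800^α ⇒ (278/800)^α = 0.20.
Taking logs: α·ln(278/800) = ln(0.20), so α = -1.609438 / -1.056991 ≈ 1.523.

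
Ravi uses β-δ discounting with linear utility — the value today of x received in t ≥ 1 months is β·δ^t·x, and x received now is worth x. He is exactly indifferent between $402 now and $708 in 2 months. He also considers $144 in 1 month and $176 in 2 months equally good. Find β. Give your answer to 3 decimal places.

β ≈ 0.848

From the later pair, β·δ^1·144 = β·δ^2·176; dividing through, δ = 144/176 = 0.81818.
The first indifference: 402 = β·δ^2·708, so β = 402/(δ^2·708) = 402/(0.66942·708) ≈ 0.848.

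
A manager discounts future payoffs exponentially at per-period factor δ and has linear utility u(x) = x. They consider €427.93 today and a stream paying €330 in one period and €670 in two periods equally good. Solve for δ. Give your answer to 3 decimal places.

δ ≈ 0.590

Equating present values: 427.93 = 330δ + 670δ².
Rearranged: 670δ² + 330δ − 427.93 = 0.
δ = (−330 + √(330² + 4·670·427.93)) / (2·670) = (−330 + √1255752.40) / 1340 ≈ 0.590.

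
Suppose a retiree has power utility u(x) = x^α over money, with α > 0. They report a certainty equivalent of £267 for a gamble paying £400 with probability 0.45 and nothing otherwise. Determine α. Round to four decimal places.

Since u(0) = 0, the lottery's EU is 0.45·400^α.
Equating: 267^α = 0.45·400^α, i.e. 0.6675^α = 0.45.
Take logs: α = ln 0.45 / ln(267/400) ≈ 1.975449.

α ≈ 1.9754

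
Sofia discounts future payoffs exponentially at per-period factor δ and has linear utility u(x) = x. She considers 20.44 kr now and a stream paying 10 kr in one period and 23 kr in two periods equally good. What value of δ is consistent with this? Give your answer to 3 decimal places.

Present value of the stream is 10·δ + 23·δ². Indifference gives 10δ + 23δ² = 20.44.
So 23δ² + 10δ − 20.44 = 0.
By the quadratic formula (taking the positive root), δ = (−10 + √1980.48) / 46 ≈ 0.750.

δ ≈ 0.750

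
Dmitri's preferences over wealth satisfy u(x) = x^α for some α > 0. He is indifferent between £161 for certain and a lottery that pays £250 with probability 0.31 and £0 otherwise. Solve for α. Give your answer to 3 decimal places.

α ≈ 2.661

EU(lottery) = 0.31·250^α + 0.69·0 = 0.31·250^α.
Indifference: 161^α = 0.31·250^α, so (161/250)^α = 0.31.
Taking logs: α·ln(161/250) = ln(0.31), so α = -1.171183 / -0.440057 ≈ 2.661.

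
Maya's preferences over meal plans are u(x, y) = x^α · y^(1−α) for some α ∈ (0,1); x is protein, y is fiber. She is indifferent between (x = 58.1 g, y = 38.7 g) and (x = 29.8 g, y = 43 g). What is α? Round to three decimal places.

The Cobb–Douglas utilities coincide, so 58.1^α·38.7^(1−α) = 29.8^α·43^(1−α).
(58.1/29.8)^α = (43/38.7)^(1−α); take logs: α·ln(58.1/29.8) = (1−α)·ln(43/38.7), i.e. α·0.667657 = (1−α)·0.105361.
With A = 0.667657 and B = 0.105361: α·A = (1−α)·B, so α = B/(A+B) = 0.105361/0.773018 ≈ 0.136.

α ≈ 0.136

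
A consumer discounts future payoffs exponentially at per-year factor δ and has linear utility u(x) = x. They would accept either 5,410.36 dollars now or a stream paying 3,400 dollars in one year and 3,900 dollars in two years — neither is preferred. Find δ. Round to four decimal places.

δ ≈ 0.8200

The stream is worth 3400δ + 3900δ² today, so 3400δ + 3900δ² = 5410.36.
That is, 3900δ² + 3400δ − 5410.36 = 0, a quadratic in δ.
By the quadratic formula (taking the positive root), δ = (−3400 + √95961616.00) / 7800 ≈ 0.8200.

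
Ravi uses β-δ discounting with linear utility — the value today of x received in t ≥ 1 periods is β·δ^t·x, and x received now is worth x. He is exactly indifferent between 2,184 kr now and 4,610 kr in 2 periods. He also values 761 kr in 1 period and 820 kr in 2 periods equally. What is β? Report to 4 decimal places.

β ≈ 0.5501

Both payoffs in the second observation are in the future, so β drops out: δ^1·761 = δ^2·820 ⇒ δ = 761/820 = 0.92805.
Substituting δ into 2184 = β·δ^2·4610: β = 2184/(3970.476) ≈ 0.5501.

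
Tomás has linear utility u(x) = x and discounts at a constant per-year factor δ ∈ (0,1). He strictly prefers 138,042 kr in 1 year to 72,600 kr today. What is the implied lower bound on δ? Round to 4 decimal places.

Comparing present values: 72600 < δ·138042.
So δ > 72600/138042 = 0.52593.

δ > 0.5259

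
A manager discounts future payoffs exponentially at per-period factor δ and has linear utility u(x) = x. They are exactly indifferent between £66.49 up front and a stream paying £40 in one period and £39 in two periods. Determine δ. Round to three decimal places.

Present value of the stream is 40·δ + 39·δ². Indifference gives 40δ + 39δ² = 66.49.
Rearranged: 39δ² + 40δ − 66.49 = 0.
δ = (−40 + √(40² + 4·39·66.49)) / (2·39) = (−40 + √11972.44) / 78 ≈ 0.890.

δ ≈ 0.890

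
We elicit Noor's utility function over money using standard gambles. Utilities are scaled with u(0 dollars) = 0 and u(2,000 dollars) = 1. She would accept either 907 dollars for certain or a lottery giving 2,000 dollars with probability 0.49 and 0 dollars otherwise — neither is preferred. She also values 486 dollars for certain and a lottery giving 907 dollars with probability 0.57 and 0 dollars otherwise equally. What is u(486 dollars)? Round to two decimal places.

The first gamble pins u(907 dollars): it must equal 0.49·1 + 0.51·0 = 0.49.
Chaining: u(486 dollars) = 0.57·0.49 + 0.43·0.00 = 0.2793.

0.28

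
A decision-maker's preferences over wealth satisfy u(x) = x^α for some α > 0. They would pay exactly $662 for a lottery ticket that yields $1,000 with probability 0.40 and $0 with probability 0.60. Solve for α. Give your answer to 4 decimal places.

The lottery's expected utility is 0.40·u(1000) + 0.60·u(0) = 0.40·1000^α (since u(0) = 0 for α > 0).
Equating: 662^α = 0.40·1000^α, i.e. 0.6620^α = 0.40.
α = ln(0.40) / ln(662/1000) = -0.9162907/-0.4124897 ≈ 2.2214.

α ≈ 2.2214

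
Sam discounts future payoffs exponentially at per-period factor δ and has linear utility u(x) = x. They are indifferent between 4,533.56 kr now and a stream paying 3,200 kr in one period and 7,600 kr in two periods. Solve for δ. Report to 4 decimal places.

The stream is worth 3200δ + 7600δ² today, so 3200δ + 7600δ² = 4533.56.
Rearranged: 7600δ² + 3200δ − 4533.56 = 0.
By the quadratic formula (taking the positive root), δ = (−3200 + √148060224.00) / 15200 ≈ 0.5900.

δ ≈ 0.5900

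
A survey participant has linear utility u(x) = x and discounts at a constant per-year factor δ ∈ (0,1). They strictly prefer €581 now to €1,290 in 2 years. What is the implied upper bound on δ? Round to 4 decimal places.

Under u(x) = x this choice says 581 > δ^2·1290.
So δ^2 < 581/1290 = 0.45039; taking the square root of both positive sides preserves the inequality.
δ < 0.45039^(1/2) = 0.6711.

δ < 0.6711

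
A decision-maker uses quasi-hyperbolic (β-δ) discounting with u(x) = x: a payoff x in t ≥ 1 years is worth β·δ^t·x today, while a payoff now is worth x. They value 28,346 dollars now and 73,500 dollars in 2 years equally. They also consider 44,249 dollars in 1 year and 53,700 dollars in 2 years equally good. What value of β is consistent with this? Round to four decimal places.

The second indifference involves only future payoffs, so β cancels: β·δ^1·44249 = β·δ^2·53700, giving δ = 44249/53700 = 0.82400.
Substituting δ into 28346 = β·δ^2·73500: β = 28346/(49905.187) ≈ 0.5680.

β ≈ 0.5680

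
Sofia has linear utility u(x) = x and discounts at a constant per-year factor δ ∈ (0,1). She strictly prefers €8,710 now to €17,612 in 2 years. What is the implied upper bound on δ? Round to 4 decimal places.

δ < 0.7032

Comparing present values: 8710 > δ^2·17612.
Dividing by 17612: δ^2 < 0.49455. Both sides are positive, so the square root keeps the direction.
δ < 0.49455^(1/2) = 0.7032.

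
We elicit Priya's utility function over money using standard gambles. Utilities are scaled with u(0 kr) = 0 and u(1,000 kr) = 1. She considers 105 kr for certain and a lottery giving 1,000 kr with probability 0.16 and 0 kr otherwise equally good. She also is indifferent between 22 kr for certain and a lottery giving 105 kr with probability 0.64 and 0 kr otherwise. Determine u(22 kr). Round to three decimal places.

0.102

The first gamble pins u(105 kr): it must equal 0.16·1 + 0.84·0 = 0.16.
The second indifference gives u(22 kr) = 0.64·u(105 kr) + 0.36·u(0 kr) = 0.64·0.16 + 0.36·0.00 = 0.1024.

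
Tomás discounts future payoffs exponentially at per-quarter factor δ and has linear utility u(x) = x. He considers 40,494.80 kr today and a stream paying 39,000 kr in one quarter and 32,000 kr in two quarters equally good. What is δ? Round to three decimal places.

Present value of the stream is 39000·δ + 32000·δ². Indifference gives 39000δ + 32000δ² = 40494.80.
So 32000δ² + 39000δ − 40494.80 = 0.
The positive root is δ = [−39000 + √(39000² + 4·32000·40494.80)] / (2·32000) = (−39000 + 81880.000)/64000 ≈ 0.670.

δ ≈ 0.670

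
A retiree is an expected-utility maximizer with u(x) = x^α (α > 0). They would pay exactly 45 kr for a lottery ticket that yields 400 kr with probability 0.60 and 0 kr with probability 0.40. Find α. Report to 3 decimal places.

α ≈ 0.234

Since u(0) = 0, the lottery's EU is 0.60·400^α.
Equating: 45^α = 0.60·400^α, i.e. 0.1125^α = 0.60.
α = ln(0.60) / ln(45/400) = -0.510826/-2.184802 ≈ 0.234.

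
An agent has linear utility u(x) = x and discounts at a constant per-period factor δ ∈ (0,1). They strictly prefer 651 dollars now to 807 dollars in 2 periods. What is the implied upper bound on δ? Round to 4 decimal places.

The preference means 651 > δ^2·807.
Hence δ^2 < 651/807 = 0.80669, and x ↦ x^(1/2) is increasing on (0,∞).
δ < 0.80669^(1/2) = 0.8982.

δ < 0.8982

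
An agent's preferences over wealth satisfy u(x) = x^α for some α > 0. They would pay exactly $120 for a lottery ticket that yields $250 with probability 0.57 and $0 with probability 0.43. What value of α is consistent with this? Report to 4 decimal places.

The lottery's expected utility is 0.57·u(250) + 0.43·u(0) = 0.57·250^α (since u(0) = 0 for α > 0).
Setting u(120) equal to that: 120^α = 0.57·250^α ⇒ (120/250)^α = 0.57.
Taking logs: α·ln(120/250) = ln(0.57), so α = -0.5621189 / -0.7339692 ≈ 0.7659.

α ≈ 0.7659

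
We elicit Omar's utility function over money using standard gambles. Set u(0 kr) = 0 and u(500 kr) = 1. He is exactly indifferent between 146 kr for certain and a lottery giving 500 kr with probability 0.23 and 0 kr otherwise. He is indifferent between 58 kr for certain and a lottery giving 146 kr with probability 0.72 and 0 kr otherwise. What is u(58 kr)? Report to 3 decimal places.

The first gamble pins u(146 kr): it must equal 0.23·1 + 0.77·0 = 0.23.
Then u(58 kr) = 0.72·u(146 kr) + 0.28·u(0 kr) = 0.72·0.23 + 0.28·0.00 = 0.1656.

0.166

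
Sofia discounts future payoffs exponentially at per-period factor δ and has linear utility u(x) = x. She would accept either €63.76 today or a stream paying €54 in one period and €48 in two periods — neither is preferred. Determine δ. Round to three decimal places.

δ ≈ 0.720

Present value of the stream is 54·δ + 48·δ². Indifference gives 54δ + 48δ² = 63.76.
Rearranged: 48δ² + 54δ − 63.76 = 0.
The positive root is δ = [−54 + √(54² + 4·48·63.76)] / (2·48) = (−54 + 123.118)/96 ≈ 0.720.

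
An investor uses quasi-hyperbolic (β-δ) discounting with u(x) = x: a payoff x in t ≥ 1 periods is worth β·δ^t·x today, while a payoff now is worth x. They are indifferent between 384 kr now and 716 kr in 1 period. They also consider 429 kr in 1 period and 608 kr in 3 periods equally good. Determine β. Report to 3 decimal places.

The second indifference involves only future payoffs, so β cancels: β·δ^1·429 = β·δ^3·608, giving δ^2 = 429/608 = 0.70559, so δ = 0.84000.
Substituting δ into 384 = β·δ·716: β = 384/(601.437) ≈ 0.638.

β ≈ 0.638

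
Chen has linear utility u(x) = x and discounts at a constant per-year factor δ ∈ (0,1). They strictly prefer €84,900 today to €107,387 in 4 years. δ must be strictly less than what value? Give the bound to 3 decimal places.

Comparing present values: 84900 > δ^4·107387.
So δ^4 < 84900/107387 = 0.79060; taking the 4th root of both positive sides preserves the inequality.
δ < 0.79060^(1/4) = 0.943.

δ < 0.943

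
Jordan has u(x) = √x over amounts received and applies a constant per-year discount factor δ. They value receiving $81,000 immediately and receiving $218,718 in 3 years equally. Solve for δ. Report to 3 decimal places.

Indifference means u(81000) = δ^3 · u(218718), so δ^3 = u(81000)/u(218718).
With u(x) = √x: δ^3 = √81000/√218718 = √(81000/218718) = 0.60856.
Hence δ = (0.60856)^(1/3) = 0.84742.

δ ≈ 0.847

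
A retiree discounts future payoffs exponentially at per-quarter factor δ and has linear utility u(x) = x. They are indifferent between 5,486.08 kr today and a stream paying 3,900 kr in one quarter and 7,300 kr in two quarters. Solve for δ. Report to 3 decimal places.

δ ≈ 0.640

Equating present values: 5486.08 = 3900δ + 7300δ².
Rearranged: 7300δ² + 3900δ − 5486.08 = 0.
δ = (−3900 + √(3900² + 4·7300·5486.08)) / (2·7300) = (−3900 + √175403536.00) / 14600 ≈ 0.640.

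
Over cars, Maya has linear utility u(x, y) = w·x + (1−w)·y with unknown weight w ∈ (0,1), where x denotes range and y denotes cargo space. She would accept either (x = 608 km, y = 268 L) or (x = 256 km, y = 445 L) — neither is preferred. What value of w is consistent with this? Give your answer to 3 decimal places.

w = 0.335

u(608,268) = u(256,445) means w·608 + (1−w)·268 = w·256 + (1−w)·445.
Rearranging, 352·w − 177·(1−w) = 0.
Hence w = 177/(352+177) = 177/529 = 0.335.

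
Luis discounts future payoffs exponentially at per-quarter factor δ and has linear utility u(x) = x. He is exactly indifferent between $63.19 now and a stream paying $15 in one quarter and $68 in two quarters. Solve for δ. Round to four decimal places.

δ ≈ 0.8600

Present value of the stream is 15·δ + 68·δ². Indifference gives 15δ + 68δ² = 63.19.
Rearranged: 68δ² + 15δ − 63.19 = 0.
The positive root is δ = [−15 + √(15² + 4·68·63.19)] / (2·68) = (−15 + 131.957)/136 ≈ 0.8600.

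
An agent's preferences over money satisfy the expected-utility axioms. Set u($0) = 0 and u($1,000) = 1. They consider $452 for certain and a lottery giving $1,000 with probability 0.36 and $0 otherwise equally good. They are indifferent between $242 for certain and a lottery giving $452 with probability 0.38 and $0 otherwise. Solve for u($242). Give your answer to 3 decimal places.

0.137

The first gamble pins u($452): it must equal 0.36·1 + 0.64·0 = 0.36.
Then u($242) = 0.38·u($452) + 0.62·u($0) = 0.38·0.36 + 0.62·0.00 = 0.1368.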